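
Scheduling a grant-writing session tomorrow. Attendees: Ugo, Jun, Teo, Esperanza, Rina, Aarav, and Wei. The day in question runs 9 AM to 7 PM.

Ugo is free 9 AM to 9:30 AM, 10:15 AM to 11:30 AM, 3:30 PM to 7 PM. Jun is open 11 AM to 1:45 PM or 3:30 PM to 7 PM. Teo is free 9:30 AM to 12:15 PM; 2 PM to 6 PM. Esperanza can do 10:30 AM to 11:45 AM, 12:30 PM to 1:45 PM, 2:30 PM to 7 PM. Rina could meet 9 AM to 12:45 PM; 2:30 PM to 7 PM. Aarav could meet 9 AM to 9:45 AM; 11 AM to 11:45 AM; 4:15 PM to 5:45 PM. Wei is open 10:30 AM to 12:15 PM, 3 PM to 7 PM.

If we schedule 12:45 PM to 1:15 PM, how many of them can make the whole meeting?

2

Jun and Esperanza can make the full 12:45-13:15 slot — that's 2.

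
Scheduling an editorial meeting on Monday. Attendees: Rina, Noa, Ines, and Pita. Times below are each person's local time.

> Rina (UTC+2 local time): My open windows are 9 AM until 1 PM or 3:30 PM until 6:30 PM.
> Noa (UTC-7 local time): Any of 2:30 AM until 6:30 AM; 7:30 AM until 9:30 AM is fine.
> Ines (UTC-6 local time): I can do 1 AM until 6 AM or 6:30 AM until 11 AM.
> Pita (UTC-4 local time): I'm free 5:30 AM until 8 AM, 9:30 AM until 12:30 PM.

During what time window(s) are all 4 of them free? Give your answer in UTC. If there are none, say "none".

Rina in UTC: 07:00-11:00, 13:30-16:30 (subtract 2h to convert from UTC+2).
Noa in UTC: 09:30-13:30, 14:30-16:30 (add 7h to convert from UTC-7).
Ines in UTC: 07:00-12:00, 12:30-17:00 (add 6h to convert from UTC-6).
Pita in UTC: 09:30-12:00, 13:30-16:30 (add 4h to convert from UTC-4).
Rina ∩ Noa: 09:30-11:00, 14:30-16:30.
Rina ∩ Noa ∩ Ines: 09:30-11:00, 14:30-16:30.
Rina ∩ Noa ∩ Ines ∩ Pita: 09:30-11:00, 14:30-16:30.
So the common availability across everyone is 09:30-11:00, 14:30-16:30.

09:30-11:00, 14:30-16:30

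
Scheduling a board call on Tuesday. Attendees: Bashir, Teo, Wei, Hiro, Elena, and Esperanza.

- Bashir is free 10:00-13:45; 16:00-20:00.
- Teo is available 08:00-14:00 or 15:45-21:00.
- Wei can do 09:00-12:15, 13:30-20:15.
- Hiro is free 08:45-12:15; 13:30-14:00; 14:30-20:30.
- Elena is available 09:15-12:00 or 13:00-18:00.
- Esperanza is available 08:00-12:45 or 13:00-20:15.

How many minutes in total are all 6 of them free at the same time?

Bashir ∩ Teo: 10:00-13:45, 16:00-20:00.
Bashir ∩ Teo ∩ Wei: 10:00-12:15, 13:30-13:45, 16:00-20:00.
Bashir ∩ Teo ∩ Wei ∩ Hiro: 10:00-12:15, 13:30-13:45, 16:00-20:00.
Bashir ∩ Teo ∩ Wei ∩ Hiro ∩ Elena: 10:00-12:00, 13:30-13:45, 16:00-18:00.
Bashir ∩ Teo ∩ Wei ∩ Hiro ∩ Elena ∩ Esperanza: 10:00-12:00, 13:30-13:45, 16:00-18:00.
Summing the common windows: 120 + 15 + 120 = 255 minutes.

255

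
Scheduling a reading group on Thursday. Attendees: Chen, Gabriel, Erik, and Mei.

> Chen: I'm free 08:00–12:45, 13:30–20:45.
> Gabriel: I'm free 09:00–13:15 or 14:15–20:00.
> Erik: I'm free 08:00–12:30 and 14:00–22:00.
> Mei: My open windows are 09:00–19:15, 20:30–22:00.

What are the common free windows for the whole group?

09:00-12:30, 14:15-19:15

Chen ∩ Gabriel: 09:00-12:45, 14:15-20:00.
Chen ∩ Gabriel ∩ Erik: 09:00-12:30, 14:15-20:00.
Chen ∩ Gabriel ∩ Erik ∩ Mei: 09:00-12:30, 14:15-19:15.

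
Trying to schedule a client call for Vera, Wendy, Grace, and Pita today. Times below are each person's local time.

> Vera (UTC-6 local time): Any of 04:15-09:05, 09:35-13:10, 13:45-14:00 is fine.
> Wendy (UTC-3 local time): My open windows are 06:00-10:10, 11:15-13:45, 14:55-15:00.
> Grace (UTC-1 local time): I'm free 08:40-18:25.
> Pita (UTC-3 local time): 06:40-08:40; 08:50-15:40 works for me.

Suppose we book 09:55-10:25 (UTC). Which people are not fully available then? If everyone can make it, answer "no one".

Vera in UTC: 10:15-15:05, 15:35-19:10, 19:45-20:00 (add 6h to convert from UTC-6).
Wendy in UTC: 09:00-13:10, 14:15-16:45, 17:55-18:00 (add 3h to convert from UTC-3).
Grace in UTC: 09:40-19:25 (add 1h to convert from UTC-1).
Pita in UTC: 09:40-11:40, 11:50-18:40 (add 3h to convert from UTC-3).
Vera: not fully free for 09:55-10:25. Wendy: free for 09:55-10:25. Grace: free for 09:55-10:25. Pita: free for 09:55-10:25.

Vera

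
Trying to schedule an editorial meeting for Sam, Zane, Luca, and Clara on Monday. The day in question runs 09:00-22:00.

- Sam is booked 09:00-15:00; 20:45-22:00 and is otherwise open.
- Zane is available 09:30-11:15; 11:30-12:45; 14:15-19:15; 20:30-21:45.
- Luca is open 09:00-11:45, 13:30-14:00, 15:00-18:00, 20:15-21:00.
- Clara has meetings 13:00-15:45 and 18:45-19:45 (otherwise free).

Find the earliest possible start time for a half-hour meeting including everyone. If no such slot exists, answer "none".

15:45

Sam free: 15:00-20:45 (invert busy blocks within the working day).
Zane free: 09:30-11:15, 11:30-12:45, 14:15-19:15, 20:30-21:45.
Luca free: 09:00-11:45, 13:30-14:00, 15:00-18:00, 20:15-21:00.
Clara free: 09:00-13:00, 15:45-18:45, 19:45-22:00 (invert busy blocks within the working day).
Sam ∩ Zane: 15:00-19:15, 20:30-20:45.
Sam ∩ Zane ∩ Luca: 15:00-18:00, 20:30-20:45.
Sam ∩ Zane ∩ Luca ∩ Clara: 15:45-18:00, 20:30-20:45.
The first common window of at least 30 minutes is 15:45-18:00, so the earliest start is 15:45.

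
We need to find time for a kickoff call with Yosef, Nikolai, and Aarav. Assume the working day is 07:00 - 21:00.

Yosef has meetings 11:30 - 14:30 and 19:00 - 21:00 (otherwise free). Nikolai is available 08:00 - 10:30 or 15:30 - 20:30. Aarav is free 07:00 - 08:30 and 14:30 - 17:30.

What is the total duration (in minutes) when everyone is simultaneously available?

Yosef free: 07:00-11:30, 14:30-19:00 (invert busy blocks within the working day).
Nikolai free: 08:00-10:30, 15:30-20:30.
Aarav free: 07:00-08:30, 14:30-17:30.
Yosef ∩ Nikolai: 08:00-10:30, 15:30-19:00.
Yosef ∩ Nikolai ∩ Aarav: 08:00-08:30, 15:30-17:30.
Summing the common windows: 30 + 120 = 150 minutes.

150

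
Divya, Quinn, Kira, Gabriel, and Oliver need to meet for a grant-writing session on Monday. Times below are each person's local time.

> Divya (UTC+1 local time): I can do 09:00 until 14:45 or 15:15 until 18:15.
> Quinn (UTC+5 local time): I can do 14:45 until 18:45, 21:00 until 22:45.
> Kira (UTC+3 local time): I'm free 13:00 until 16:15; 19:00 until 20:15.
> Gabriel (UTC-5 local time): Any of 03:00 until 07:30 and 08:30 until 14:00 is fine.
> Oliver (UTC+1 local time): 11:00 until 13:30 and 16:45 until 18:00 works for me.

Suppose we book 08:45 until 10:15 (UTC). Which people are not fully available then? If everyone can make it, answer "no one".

Kira, Oliver, Quinn

Divya in UTC: 08:00-13:45, 14:15-17:15 (subtract 1h to convert from UTC+1).
Quinn in UTC: 09:45-13:45, 16:00-17:45 (subtract 5h to convert from UTC+5).
Kira in UTC: 10:00-13:15, 16:00-17:15 (subtract 3h to convert from UTC+3).
Gabriel in UTC: 08:00-12:30, 13:30-19:00 (add 5h to convert from UTC-5).
Oliver in UTC: 10:00-12:30, 15:45-17:00 (subtract 1h to convert from UTC+1).
Divya: free for 08:45-10:15. Quinn: not fully free for 08:45-10:15. Kira: not fully free for 08:45-10:15. Gabriel: free for 08:45-10:15. Oliver: not fully free for 08:45-10:15.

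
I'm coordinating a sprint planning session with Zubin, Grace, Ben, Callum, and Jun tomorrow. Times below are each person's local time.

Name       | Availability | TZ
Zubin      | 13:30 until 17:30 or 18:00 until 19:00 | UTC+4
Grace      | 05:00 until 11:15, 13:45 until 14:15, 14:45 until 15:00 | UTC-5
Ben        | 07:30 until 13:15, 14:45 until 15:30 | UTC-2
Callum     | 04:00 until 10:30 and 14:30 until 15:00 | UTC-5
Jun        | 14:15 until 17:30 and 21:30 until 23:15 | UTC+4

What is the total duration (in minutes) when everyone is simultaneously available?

195

Zubin in UTC: 09:30-13:30, 14:00-15:00 (subtract 4h to convert from UTC+4).
Grace in UTC: 10:00-16:15, 18:45-19:15, 19:45-20:00 (add 5h to convert from UTC-5).
Ben in UTC: 09:30-15:15, 16:45-17:30 (add 2h to convert from UTC-2).
Callum in UTC: 09:00-15:30, 19:30-20:00 (add 5h to convert from UTC-5).
Jun in UTC: 10:15-13:30, 17:30-19:15 (subtract 4h to convert from UTC+4).
Zubin ∩ Grace: 10:00-13:30, 14:00-15:00.
Zubin ∩ Grace ∩ Ben: 10:00-13:30, 14:00-15:00.
Zubin ∩ Grace ∩ Ben ∩ Callum: 10:00-13:30, 14:00-15:00.
Zubin ∩ Grace ∩ Ben ∩ Callum ∩ Jun: 10:15-13:30.
That's a single block of 195 minutes.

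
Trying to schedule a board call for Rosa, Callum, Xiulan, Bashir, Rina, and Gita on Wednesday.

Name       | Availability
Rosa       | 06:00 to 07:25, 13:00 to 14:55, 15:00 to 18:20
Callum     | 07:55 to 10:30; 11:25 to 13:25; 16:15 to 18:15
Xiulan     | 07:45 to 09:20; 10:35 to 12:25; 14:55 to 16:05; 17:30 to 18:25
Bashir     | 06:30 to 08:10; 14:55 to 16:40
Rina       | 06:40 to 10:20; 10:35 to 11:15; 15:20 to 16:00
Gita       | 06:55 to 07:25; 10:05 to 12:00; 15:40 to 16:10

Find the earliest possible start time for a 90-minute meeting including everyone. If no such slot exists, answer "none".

Rosa ∩ Callum: 13:00-13:25, 16:15-18:15.
Rosa ∩ Callum ∩ Xiulan: 17:30-18:15.
Rosa ∩ Callum ∩ Xiulan ∩ Bashir: ∅.
Rosa ∩ Callum ∩ Xiulan ∩ Bashir ∩ Rina: ∅.
Rosa ∩ Callum ∩ Xiulan ∩ Bashir ∩ Rina ∩ Gita: ∅.
There is no time when everyone is free.
No common window is at least 90 minutes long.

none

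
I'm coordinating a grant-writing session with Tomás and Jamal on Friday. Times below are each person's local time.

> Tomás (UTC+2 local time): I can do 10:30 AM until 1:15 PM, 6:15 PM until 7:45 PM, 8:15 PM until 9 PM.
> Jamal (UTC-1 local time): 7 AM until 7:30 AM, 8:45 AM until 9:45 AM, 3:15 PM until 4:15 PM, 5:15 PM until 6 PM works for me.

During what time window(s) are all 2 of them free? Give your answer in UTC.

09:45-10:45, 16:15-17:15, 18:15-19:00

Tomás in UTC: 08:30-11:15, 16:15-17:45, 18:15-19:00 (subtract 2h to convert from UTC+2).
Jamal in UTC: 08:00-08:30, 09:45-10:45, 16:15-17:15, 18:15-19:00 (add 1h to convert from UTC-1).
Tomás ∩ Jamal: 09:45-10:45, 16:15-17:15, 18:15-19:00.
So the common availability across everyone is 09:45-10:45, 16:15-17:15, 18:15-19:00.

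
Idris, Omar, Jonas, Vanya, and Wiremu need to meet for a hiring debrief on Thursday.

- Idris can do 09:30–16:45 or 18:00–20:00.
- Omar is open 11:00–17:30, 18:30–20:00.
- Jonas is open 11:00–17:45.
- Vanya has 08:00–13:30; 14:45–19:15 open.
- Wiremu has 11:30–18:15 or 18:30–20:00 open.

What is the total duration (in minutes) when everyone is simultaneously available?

Idris ∩ Omar: 11:00-16:45, 18:30-20:00.
Idris ∩ Omar ∩ Jonas: 11:00-16:45.
Idris ∩ Omar ∩ Jonas ∩ Vanya: 11:00-13:30, 14:45-16:45.
Idris ∩ Omar ∩ Jonas ∩ Vanya ∩ Wiremu: 11:30-13:30, 14:45-16:45.
Those are the intersection windows.
Summing the common windows: 120 + 120 = 240 minutes.

240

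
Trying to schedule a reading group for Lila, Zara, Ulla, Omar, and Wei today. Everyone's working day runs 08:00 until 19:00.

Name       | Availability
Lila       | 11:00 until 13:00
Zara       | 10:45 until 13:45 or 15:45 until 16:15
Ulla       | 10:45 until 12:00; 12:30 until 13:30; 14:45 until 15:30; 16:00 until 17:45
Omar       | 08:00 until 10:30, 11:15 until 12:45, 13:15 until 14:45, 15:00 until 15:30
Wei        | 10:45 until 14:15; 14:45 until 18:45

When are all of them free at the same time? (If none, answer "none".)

11:15-12:00, 12:30-12:45

Lila ∩ Zara: 11:00-13:00.
Lila ∩ Zara ∩ Ulla: 11:00-12:00, 12:30-13:00.
Lila ∩ Zara ∩ Ulla ∩ Omar: 11:15-12:00, 12:30-12:45.
Lila ∩ Zara ∩ Ulla ∩ Omar ∩ Wei: 11:15-12:00, 12:30-12:45.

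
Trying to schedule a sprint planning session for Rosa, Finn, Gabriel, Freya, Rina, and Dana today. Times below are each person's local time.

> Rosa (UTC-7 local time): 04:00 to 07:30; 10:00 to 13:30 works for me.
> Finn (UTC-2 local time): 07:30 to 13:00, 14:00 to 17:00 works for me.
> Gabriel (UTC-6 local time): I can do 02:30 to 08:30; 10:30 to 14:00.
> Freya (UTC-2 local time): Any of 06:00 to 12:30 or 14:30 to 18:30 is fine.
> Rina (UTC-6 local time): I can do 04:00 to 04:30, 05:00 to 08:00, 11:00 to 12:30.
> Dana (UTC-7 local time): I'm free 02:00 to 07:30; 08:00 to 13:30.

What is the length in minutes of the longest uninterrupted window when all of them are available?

180

Rosa in UTC: 11:00-14:30, 17:00-20:30 (add 7h to convert from UTC-7).
Finn in UTC: 09:30-15:00, 16:00-19:00 (add 2h to convert from UTC-2).
Gabriel in UTC: 08:30-14:30, 16:30-20:00 (add 6h to convert from UTC-6).
Freya in UTC: 08:00-14:30, 16:30-20:30 (add 2h to convert from UTC-2).
Rina in UTC: 10:00-10:30, 11:00-14:00, 17:00-18:30 (add 6h to convert from UTC-6).
Dana in UTC: 09:00-14:30, 15:00-20:30 (add 7h to convert from UTC-7).
Rosa ∩ Finn: 11:00-14:30, 17:00-19:00.
Rosa ∩ Finn ∩ Gabriel: 11:00-14:30, 17:00-19:00.
Rosa ∩ Finn ∩ Gabriel ∩ Freya: 11:00-14:30, 17:00-19:00.
Rosa ∩ Finn ∩ Gabriel ∩ Freya ∩ Rina: 11:00-14:00, 17:00-18:30.
Rosa ∩ Finn ∩ Gabriel ∩ Freya ∩ Rina ∩ Dana: 11:00-14:00, 17:00-18:30.
The longest is 11:00-14:00 at 180 minutes.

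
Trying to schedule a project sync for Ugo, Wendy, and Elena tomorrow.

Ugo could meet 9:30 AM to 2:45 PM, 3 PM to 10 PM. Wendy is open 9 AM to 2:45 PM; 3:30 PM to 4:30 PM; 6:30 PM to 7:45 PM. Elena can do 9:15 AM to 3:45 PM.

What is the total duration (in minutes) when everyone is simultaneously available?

Ugo ∩ Wendy: 09:30-14:45, 15:30-16:30, 18:30-19:45.
Ugo ∩ Wendy ∩ Elena: 09:30-14:45, 15:30-15:45.
Summing the common windows: 315 + 15 = 330 minutes.

330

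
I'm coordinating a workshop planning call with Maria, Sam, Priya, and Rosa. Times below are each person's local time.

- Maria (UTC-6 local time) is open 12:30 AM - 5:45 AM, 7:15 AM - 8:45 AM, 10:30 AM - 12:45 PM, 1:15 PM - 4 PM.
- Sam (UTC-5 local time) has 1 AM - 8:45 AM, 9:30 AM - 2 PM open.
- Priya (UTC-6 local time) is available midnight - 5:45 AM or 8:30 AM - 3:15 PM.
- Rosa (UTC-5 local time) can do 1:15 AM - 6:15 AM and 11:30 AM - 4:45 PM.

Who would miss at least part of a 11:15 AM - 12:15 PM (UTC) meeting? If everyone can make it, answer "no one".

Maria in UTC: 06:30-11:45, 13:15-14:45, 16:30-18:45, 19:15-22:00 (add 6h to convert from UTC-6).
Sam in UTC: 06:00-13:45, 14:30-19:00 (add 5h to convert from UTC-5).
Priya in UTC: 06:00-11:45, 14:30-21:15 (add 6h to convert from UTC-6).
Rosa in UTC: 06:15-11:15, 16:30-21:45 (add 5h to convert from UTC-5).
Maria: not fully free for 11:15-12:15. Sam: free for 11:15-12:15. Priya: not fully free for 11:15-12:15. Rosa: not fully free for 11:15-12:15.

Maria, Priya, Rosa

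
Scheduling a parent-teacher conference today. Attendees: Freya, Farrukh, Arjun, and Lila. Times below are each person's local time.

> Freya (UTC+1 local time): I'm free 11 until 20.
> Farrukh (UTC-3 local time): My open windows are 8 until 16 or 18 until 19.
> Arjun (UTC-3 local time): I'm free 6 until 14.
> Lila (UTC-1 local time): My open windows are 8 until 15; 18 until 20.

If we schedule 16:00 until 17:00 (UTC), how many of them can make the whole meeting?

3

Freya in UTC: 10:00-19:00 (subtract 1h to convert from UTC+1).
Farrukh in UTC: 11:00-19:00, 21:00-22:00 (add 3h to convert from UTC-3).
Arjun in UTC: 09:00-17:00 (add 3h to convert from UTC-3).
Lila in UTC: 09:00-16:00, 19:00-21:00 (add 1h to convert from UTC-1).
Freya, Farrukh, and Arjun can make the full 16:00-17:00 slot — that's 3.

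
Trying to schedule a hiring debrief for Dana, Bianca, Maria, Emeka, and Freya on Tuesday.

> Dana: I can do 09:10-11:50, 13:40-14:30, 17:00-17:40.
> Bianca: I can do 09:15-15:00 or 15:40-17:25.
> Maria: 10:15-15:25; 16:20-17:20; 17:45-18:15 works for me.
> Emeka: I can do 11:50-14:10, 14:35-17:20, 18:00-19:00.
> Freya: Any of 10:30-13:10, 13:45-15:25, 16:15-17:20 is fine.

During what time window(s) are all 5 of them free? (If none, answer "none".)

13:45-14:10, 17:00-17:20

Dana ∩ Bianca: 09:15-11:50, 13:40-14:30, 17:00-17:25.
Dana ∩ Bianca ∩ Maria: 10:15-11:50, 13:40-14:30, 17:00-17:20.
Dana ∩ Bianca ∩ Maria ∩ Emeka: 13:40-14:10, 17:00-17:20.
Dana ∩ Bianca ∩ Maria ∩ Emeka ∩ Freya: 13:45-14:10, 17:00-17:20.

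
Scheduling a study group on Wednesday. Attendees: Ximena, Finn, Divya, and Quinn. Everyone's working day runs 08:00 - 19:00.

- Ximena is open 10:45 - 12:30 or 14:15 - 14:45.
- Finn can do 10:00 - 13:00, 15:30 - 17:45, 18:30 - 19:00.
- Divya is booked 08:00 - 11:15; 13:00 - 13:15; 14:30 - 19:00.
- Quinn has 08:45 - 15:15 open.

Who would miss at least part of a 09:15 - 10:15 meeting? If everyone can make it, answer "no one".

Ximena free: 10:45-12:30, 14:15-14:45.
Finn free: 10:00-13:00, 15:30-17:45, 18:30-19:00.
Divya free: 11:15-13:00, 13:15-14:30 (invert busy blocks within the working day).
Quinn free: 08:45-15:15.
Ximena: not fully free for 09:15-10:15. Finn: not fully free for 09:15-10:15. Divya: not fully free for 09:15-10:15. Quinn: free for 09:15-10:15.

Divya, Finn, Ximena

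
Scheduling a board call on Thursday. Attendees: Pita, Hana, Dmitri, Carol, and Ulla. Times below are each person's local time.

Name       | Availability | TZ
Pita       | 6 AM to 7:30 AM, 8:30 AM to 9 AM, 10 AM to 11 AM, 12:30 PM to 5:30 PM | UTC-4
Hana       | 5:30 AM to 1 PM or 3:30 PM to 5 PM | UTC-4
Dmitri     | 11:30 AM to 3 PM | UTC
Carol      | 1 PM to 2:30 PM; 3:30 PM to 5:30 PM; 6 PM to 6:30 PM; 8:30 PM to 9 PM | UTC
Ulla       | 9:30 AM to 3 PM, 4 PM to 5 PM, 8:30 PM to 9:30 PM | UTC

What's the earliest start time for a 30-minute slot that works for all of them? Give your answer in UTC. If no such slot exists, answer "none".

14:00

Pita in UTC: 10:00-11:30, 12:30-13:00, 14:00-15:00, 16:30-21:30 (add 4h to convert from UTC-4).
Hana in UTC: 09:30-17:00, 19:30-21:00 (add 4h to convert from UTC-4).
Dmitri in UTC: 11:30-15:00.
Carol in UTC: 13:00-14:30, 15:30-17:30, 18:00-18:30, 20:30-21:00.
Ulla in UTC: 09:30-15:00, 16:00-17:00, 20:30-21:30.
Pita ∩ Hana: 10:00-11:30, 12:30-13:00, 14:00-15:00, 16:30-17:00, 19:30-21:00.
Pita ∩ Hana ∩ Dmitri: 12:30-13:00, 14:00-15:00.
Pita ∩ Hana ∩ Dmitri ∩ Carol: 14:00-14:30.
Pita ∩ Hana ∩ Dmitri ∩ Carol ∩ Ulla: 14:00-14:30.
The first common window of at least 30 minutes is 14:00-14:30, so the earliest start is 14:00.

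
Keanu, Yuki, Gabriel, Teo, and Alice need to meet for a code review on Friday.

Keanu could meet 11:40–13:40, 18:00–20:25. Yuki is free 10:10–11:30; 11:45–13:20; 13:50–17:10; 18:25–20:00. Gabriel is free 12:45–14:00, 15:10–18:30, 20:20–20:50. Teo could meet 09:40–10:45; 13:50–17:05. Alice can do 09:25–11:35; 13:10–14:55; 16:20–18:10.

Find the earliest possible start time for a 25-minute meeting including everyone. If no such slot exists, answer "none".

Keanu ∩ Yuki: 11:45-13:20, 18:25-20:00.
Keanu ∩ Yuki ∩ Gabriel: 12:45-13:20, 18:25-18:30.
Keanu ∩ Yuki ∩ Gabriel ∩ Teo: ∅.
Keanu ∩ Yuki ∩ Gabriel ∩ Teo ∩ Alice: ∅.
There is no time when everyone is free.
No common window is at least 25 minutes long.

none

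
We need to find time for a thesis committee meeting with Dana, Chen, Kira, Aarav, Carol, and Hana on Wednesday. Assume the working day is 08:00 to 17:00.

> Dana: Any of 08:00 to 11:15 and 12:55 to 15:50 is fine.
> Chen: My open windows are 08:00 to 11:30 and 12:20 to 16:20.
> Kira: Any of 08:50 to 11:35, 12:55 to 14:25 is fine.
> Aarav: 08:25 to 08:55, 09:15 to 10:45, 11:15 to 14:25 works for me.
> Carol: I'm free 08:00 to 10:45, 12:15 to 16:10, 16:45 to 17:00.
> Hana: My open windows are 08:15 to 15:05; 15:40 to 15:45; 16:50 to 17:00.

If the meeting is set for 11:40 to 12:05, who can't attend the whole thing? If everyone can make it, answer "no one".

Dana: not fully free for 11:40-12:05. Chen: not fully free for 11:40-12:05. Kira: not fully free for 11:40-12:05. Aarav: free for 11:40-12:05. Carol: not fully free for 11:40-12:05. Hana: free for 11:40-12:05.

Carol, Chen, Dana, Kira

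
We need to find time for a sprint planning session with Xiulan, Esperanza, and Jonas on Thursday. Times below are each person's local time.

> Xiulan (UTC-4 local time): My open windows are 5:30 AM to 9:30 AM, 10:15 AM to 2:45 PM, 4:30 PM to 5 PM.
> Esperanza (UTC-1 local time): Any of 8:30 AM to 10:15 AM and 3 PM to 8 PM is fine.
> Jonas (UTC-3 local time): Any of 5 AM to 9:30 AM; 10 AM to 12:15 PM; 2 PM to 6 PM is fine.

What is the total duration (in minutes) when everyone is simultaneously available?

240

Xiulan in UTC: 09:30-13:30, 14:15-18:45, 20:30-21:00 (add 4h to convert from UTC-4).
Esperanza in UTC: 09:30-11:15, 16:00-21:00 (add 1h to convert from UTC-1).
Jonas in UTC: 08:00-12:30, 13:00-15:15, 17:00-21:00 (add 3h to convert from UTC-3).
Xiulan ∩ Esperanza: 09:30-11:15, 16:00-18:45, 20:30-21:00.
Xiulan ∩ Esperanza ∩ Jonas: 09:30-11:15, 17:00-18:45, 20:30-21:00.
Summing the common windows: 105 + 105 + 30 = 240 minutes.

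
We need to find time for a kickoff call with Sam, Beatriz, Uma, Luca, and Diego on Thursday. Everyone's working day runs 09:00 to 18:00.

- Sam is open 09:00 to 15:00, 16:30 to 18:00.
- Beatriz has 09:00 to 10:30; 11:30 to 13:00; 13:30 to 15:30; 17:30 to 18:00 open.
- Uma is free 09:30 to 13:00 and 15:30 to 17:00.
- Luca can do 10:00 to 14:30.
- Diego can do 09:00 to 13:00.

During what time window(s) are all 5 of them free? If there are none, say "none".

10:00-10:30, 11:30-13:00

Sam ∩ Beatriz: 09:00-10:30, 11:30-13:00, 13:30-15:00, 17:30-18:00.
Sam ∩ Beatriz ∩ Uma: 09:30-10:30, 11:30-13:00.
Sam ∩ Beatriz ∩ Uma ∩ Luca: 10:00-10:30, 11:30-13:00.
Sam ∩ Beatriz ∩ Uma ∩ Luca ∩ Diego: 10:00-10:30, 11:30-13:00.
Those are the intersection windows.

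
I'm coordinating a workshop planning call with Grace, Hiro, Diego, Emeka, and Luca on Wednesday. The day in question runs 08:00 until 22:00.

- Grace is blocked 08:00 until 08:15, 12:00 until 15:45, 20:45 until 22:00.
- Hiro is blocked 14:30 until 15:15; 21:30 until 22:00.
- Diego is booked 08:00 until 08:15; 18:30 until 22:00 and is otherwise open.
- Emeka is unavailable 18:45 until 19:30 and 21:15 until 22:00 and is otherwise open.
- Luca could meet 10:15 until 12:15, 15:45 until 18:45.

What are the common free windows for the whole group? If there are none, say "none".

Grace free: 08:15-12:00, 15:45-20:45 (invert busy blocks within the working day).
Hiro free: 08:00-14:30, 15:15-21:30 (invert busy blocks within the working day).
Diego free: 08:15-18:30 (invert busy blocks within the working day).
Emeka free: 08:00-18:45, 19:30-21:15 (invert busy blocks within the working day).
Luca free: 10:15-12:15, 15:45-18:45.
Grace ∩ Hiro: 08:15-12:00, 15:45-20:45.
Grace ∩ Hiro ∩ Diego: 08:15-12:00, 15:45-18:30.
Grace ∩ Hiro ∩ Diego ∩ Emeka: 08:15-12:00, 15:45-18:30.
Grace ∩ Hiro ∩ Diego ∩ Emeka ∩ Luca: 10:15-12:00, 15:45-18:30.

10:15-12:00, 15:45-18:30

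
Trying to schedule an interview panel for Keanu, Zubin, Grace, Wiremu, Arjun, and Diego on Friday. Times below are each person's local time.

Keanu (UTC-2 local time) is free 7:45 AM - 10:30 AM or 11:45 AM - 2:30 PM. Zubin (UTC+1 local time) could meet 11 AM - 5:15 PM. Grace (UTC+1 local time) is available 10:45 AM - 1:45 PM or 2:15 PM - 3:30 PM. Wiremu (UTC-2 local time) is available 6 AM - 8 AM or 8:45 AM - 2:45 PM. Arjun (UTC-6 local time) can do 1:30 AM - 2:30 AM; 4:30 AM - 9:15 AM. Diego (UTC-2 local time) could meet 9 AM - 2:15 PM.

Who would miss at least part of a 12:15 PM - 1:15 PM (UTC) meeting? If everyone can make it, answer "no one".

Grace, Keanu

Keanu in UTC: 09:45-12:30, 13:45-16:30 (add 2h to convert from UTC-2).
Zubin in UTC: 10:00-16:15 (subtract 1h to convert from UTC+1).
Grace in UTC: 09:45-12:45, 13:15-14:30 (subtract 1h to convert from UTC+1).
Wiremu in UTC: 08:00-10:00, 10:45-16:45 (add 2h to convert from UTC-2).
Arjun in UTC: 07:30-08:30, 10:30-15:15 (add 6h to convert from UTC-6).
Diego in UTC: 11:00-16:15 (add 2h to convert from UTC-2).
Keanu: not fully free for 12:15-13:15. Zubin: free for 12:15-13:15. Grace: not fully free for 12:15-13:15. Wiremu: free for 12:15-13:15. Arjun: free for 12:15-13:15. Diego: free for 12:15-13:15.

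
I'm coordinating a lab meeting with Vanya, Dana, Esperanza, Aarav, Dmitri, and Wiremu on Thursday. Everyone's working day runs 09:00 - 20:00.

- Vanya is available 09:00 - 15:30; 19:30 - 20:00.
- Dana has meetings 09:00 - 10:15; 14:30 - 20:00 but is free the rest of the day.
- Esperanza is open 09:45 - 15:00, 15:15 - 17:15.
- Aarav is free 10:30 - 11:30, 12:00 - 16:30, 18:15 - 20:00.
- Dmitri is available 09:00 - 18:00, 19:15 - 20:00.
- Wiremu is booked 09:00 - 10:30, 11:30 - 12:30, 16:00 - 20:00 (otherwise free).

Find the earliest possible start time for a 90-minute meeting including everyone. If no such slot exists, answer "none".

Vanya free: 09:00-15:30, 19:30-20:00.
Dana free: 10:15-14:30 (invert busy blocks within the working day).
Esperanza free: 09:45-15:00, 15:15-17:15.
Aarav free: 10:30-11:30, 12:00-16:30, 18:15-20:00.
Dmitri free: 09:00-18:00, 19:15-20:00.
Wiremu free: 10:30-11:30, 12:30-16:00 (invert busy blocks within the working day).
Vanya ∩ Dana: 10:15-14:30.
Vanya ∩ Dana ∩ Esperanza: 10:15-14:30.
Vanya ∩ Dana ∩ Esperanza ∩ Aarav: 10:30-11:30, 12:00-14:30.
Vanya ∩ Dana ∩ Esperanza ∩ Aarav ∩ Dmitri: 10:30-11:30, 12:00-14:30.
Vanya ∩ Dana ∩ Esperanza ∩ Aarav ∩ Dmitri ∩ Wiremu: 10:30-11:30, 12:30-14:30.
Those are the intersection windows.
The first common window of at least 90 minutes is 12:30-14:30, so the earliest start is 12:30.

12:30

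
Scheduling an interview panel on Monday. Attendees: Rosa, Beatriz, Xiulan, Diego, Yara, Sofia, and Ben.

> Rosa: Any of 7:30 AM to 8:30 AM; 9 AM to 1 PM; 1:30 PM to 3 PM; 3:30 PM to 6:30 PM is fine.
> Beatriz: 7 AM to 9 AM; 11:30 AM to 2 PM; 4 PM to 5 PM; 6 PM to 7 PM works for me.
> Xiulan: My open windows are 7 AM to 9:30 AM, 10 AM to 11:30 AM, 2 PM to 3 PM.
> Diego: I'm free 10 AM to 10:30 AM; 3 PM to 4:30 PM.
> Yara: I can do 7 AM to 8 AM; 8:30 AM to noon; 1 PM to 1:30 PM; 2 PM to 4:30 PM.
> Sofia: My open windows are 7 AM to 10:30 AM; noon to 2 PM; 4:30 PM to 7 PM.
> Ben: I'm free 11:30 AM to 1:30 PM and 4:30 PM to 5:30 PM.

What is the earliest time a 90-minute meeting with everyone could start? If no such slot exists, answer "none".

none

Rosa ∩ Beatriz: 07:30-08:30, 11:30-13:00, 13:30-14:00, 16:00-17:00, 18:00-18:30.
Rosa ∩ Beatriz ∩ Xiulan: 07:30-08:30.
Rosa ∩ Beatriz ∩ Xiulan ∩ Diego: ∅.
Rosa ∩ Beatriz ∩ Xiulan ∩ Diego ∩ Yara: ∅.
Rosa ∩ Beatriz ∩ Xiulan ∩ Diego ∩ Yara ∩ Sofia: ∅.
Rosa ∩ Beatriz ∩ Xiulan ∩ Diego ∩ Yara ∩ Sofia ∩ Ben: ∅.
There is no time when everyone is free.
No common window is at least 90 minutes long.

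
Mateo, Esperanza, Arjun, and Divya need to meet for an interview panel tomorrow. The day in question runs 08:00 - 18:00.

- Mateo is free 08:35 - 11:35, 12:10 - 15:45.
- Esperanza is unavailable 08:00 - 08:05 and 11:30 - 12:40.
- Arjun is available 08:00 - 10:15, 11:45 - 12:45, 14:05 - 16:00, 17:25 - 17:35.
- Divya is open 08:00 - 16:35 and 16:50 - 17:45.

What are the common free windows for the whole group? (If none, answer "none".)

Mateo free: 08:35-11:35, 12:10-15:45.
Esperanza free: 08:05-11:30, 12:40-18:00 (invert busy blocks within the working day).
Arjun free: 08:00-10:15, 11:45-12:45, 14:05-16:00, 17:25-17:35.
Divya free: 08:00-16:35, 16:50-17:45.
Mateo ∩ Esperanza: 08:35-11:30, 12:40-15:45.
Mateo ∩ Esperanza ∩ Arjun: 08:35-10:15, 12:40-12:45, 14:05-15:45.
Mateo ∩ Esperanza ∩ Arjun ∩ Divya: 08:35-10:15, 12:40-12:45, 14:05-15:45.
So the common availability across everyone is 08:35-10:15, 12:40-12:45, 14:05-15:45.

08:35-10:15, 12:40-12:45, 14:05-15:45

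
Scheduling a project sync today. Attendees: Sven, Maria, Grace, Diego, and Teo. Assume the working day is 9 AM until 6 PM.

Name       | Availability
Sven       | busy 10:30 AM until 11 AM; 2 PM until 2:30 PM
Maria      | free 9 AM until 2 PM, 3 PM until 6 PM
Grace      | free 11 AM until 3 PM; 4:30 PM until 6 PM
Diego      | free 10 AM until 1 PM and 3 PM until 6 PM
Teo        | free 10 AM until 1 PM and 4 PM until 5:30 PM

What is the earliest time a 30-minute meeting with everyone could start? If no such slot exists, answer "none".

11:00

Sven free: 09:00-10:30, 11:00-14:00, 14:30-18:00 (invert busy blocks within the working day).
Maria free: 09:00-14:00, 15:00-18:00.
Grace free: 11:00-15:00, 16:30-18:00.
Diego free: 10:00-13:00, 15:00-18:00.
Teo free: 10:00-13:00, 16:00-17:30.
Sven ∩ Maria: 09:00-10:30, 11:00-14:00, 15:00-18:00.
Sven ∩ Maria ∩ Grace: 11:00-14:00, 16:30-18:00.
Sven ∩ Maria ∩ Grace ∩ Diego: 11:00-13:00, 16:30-18:00.
Sven ∩ Maria ∩ Grace ∩ Diego ∩ Teo: 11:00-13:00, 16:30-17:30.
The first common window of at least 30 minutes is 11:00-13:00, so the earliest start is 11:00.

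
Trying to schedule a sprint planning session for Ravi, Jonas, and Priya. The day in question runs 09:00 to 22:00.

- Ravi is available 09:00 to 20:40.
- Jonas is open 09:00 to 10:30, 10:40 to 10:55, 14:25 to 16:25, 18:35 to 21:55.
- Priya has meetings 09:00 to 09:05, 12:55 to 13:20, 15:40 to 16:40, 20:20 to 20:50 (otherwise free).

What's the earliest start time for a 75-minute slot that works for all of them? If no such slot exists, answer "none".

Ravi free: 09:00-20:40.
Jonas free: 09:00-10:30, 10:40-10:55, 14:25-16:25, 18:35-21:55.
Priya free: 09:05-12:55, 13:20-15:40, 16:40-20:20, 20:50-22:00 (invert busy blocks within the working day).
Ravi ∩ Jonas: 09:00-10:30, 10:40-10:55, 14:25-16:25, 18:35-20:40.
Ravi ∩ Jonas ∩ Priya: 09:05-10:30, 10:40-10:55, 14:25-15:40, 18:35-20:20.
The first common window of at least 75 minutes is 09:05-10:30, so the earliest start is 09:05.

09:05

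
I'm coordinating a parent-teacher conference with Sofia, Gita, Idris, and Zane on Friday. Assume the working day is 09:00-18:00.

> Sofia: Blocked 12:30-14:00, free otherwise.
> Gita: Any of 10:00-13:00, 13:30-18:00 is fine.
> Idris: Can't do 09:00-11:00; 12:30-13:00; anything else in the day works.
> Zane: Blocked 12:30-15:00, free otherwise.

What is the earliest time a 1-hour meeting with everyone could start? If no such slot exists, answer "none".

Sofia free: 09:00-12:30, 14:00-18:00 (invert busy blocks within the working day).
Gita free: 10:00-13:00, 13:30-18:00.
Idris free: 11:00-12:30, 13:00-18:00 (invert busy blocks within the working day).
Zane free: 09:00-12:30, 15:00-18:00 (invert busy blocks within the working day).
Sofia ∩ Gita: 10:00-12:30, 14:00-18:00.
Sofia ∩ Gita ∩ Idris: 11:00-12:30, 14:00-18:00.
Sofia ∩ Gita ∩ Idris ∩ Zane: 11:00-12:30, 15:00-18:00.
The first common window of at least 60 minutes is 11:00-12:30, so the earliest start is 11:00.

11:00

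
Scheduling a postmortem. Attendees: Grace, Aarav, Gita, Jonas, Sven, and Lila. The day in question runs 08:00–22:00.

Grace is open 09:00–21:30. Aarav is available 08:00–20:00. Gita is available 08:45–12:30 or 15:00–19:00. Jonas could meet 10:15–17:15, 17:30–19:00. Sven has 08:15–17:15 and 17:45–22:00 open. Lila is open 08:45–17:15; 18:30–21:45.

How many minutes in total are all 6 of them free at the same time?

Grace ∩ Aarav: 09:00-20:00.
Grace ∩ Aarav ∩ Gita: 09:00-12:30, 15:00-19:00.
Grace ∩ Aarav ∩ Gita ∩ Jonas: 10:15-12:30, 15:00-17:15, 17:30-19:00.
Grace ∩ Aarav ∩ Gita ∩ Jonas ∩ Sven: 10:15-12:30, 15:00-17:15, 17:45-19:00.
Grace ∩ Aarav ∩ Gita ∩ Jonas ∩ Sven ∩ Lila: 10:15-12:30, 15:00-17:15, 18:30-19:00.
Summing the common windows: 135 + 135 + 30 = 300 minutes.

300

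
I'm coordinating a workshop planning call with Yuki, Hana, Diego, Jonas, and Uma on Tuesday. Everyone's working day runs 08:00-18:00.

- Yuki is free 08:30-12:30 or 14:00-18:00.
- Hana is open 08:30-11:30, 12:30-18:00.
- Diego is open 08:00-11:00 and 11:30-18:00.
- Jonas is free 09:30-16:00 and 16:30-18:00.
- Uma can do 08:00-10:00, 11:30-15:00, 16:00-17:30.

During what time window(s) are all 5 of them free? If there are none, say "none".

09:30-10:00, 14:00-15:00, 16:30-17:30

Yuki ∩ Hana: 08:30-11:30, 14:00-18:00.
Yuki ∩ Hana ∩ Diego: 08:30-11:00, 14:00-18:00.
Yuki ∩ Hana ∩ Diego ∩ Jonas: 09:30-11:00, 14:00-16:00, 16:30-18:00.
Yuki ∩ Hana ∩ Diego ∩ Jonas ∩ Uma: 09:30-10:00, 14:00-15:00, 16:30-17:30.
So the common availability across everyone is 09:30-10:00, 14:00-15:00, 16:30-17:30.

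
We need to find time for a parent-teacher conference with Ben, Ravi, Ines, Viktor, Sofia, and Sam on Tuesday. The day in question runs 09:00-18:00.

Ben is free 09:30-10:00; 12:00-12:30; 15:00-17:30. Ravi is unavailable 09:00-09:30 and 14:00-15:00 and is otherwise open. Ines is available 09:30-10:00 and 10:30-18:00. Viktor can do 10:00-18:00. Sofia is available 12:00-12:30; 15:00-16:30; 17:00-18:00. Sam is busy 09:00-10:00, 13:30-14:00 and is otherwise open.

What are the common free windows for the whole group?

Ben free: 09:30-10:00, 12:00-12:30, 15:00-17:30.
Ravi free: 09:30-14:00, 15:00-18:00 (invert busy blocks within the working day).
Ines free: 09:30-10:00, 10:30-18:00.
Viktor free: 10:00-18:00.
Sofia free: 12:00-12:30, 15:00-16:30, 17:00-18:00.
Sam free: 10:00-13:30, 14:00-18:00 (invert busy blocks within the working day).
Ben ∩ Ravi: 09:30-10:00, 12:00-12:30, 15:00-17:30.
Ben ∩ Ravi ∩ Ines: 09:30-10:00, 12:00-12:30, 15:00-17:30.
Ben ∩ Ravi ∩ Ines ∩ Viktor: 12:00-12:30, 15:00-17:30.
Ben ∩ Ravi ∩ Ines ∩ Viktor ∩ Sofia: 12:00-12:30, 15:00-16:30, 17:00-17:30.
Ben ∩ Ravi ∩ Ines ∩ Viktor ∩ Sofia ∩ Sam: 12:00-12:30, 15:00-16:30, 17:00-17:30.
Those are the intersection windows.

12:00-12:30, 15:00-16:30, 17:00-17:30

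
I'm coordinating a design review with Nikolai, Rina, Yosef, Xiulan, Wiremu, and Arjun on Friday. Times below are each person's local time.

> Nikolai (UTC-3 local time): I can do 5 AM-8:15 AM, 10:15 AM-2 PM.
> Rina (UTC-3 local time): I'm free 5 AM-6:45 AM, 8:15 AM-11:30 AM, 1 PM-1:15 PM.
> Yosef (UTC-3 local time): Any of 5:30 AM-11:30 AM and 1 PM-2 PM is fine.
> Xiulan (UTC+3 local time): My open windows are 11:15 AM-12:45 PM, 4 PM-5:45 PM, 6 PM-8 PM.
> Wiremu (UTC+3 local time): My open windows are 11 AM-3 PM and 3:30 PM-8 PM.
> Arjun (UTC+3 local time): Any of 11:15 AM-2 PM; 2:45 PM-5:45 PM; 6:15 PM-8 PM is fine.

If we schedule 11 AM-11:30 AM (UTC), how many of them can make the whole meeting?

Nikolai in UTC: 08:00-11:15, 13:15-17:00 (add 3h to convert from UTC-3).
Rina in UTC: 08:00-09:45, 11:15-14:30, 16:00-16:15 (add 3h to convert from UTC-3).
Yosef in UTC: 08:30-14:30, 16:00-17:00 (add 3h to convert from UTC-3).
Xiulan in UTC: 08:15-09:45, 13:00-14:45, 15:00-17:00 (subtract 3h to convert from UTC+3).
Wiremu in UTC: 08:00-12:00, 12:30-17:00 (subtract 3h to convert from UTC+3).
Arjun in UTC: 08:15-11:00, 11:45-14:45, 15:15-17:00 (subtract 3h to convert from UTC+3).
Yosef and Wiremu can make the full 11:00-11:30 slot — that's 2.

2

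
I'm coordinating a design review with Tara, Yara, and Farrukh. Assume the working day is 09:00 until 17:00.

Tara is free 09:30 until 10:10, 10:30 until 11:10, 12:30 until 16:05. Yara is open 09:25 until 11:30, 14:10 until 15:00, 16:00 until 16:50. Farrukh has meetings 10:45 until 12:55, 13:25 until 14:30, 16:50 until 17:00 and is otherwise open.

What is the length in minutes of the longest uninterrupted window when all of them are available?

40

Tara free: 09:30-10:10, 10:30-11:10, 12:30-16:05.
Yara free: 09:25-11:30, 14:10-15:00, 16:00-16:50.
Farrukh free: 09:00-10:45, 12:55-13:25, 14:30-16:50 (invert busy blocks within the working day).
Tara ∩ Yara: 09:30-10:10, 10:30-11:10, 14:10-15:00, 16:00-16:05.
Tara ∩ Yara ∩ Farrukh: 09:30-10:10, 10:30-10:45, 14:30-15:00, 16:00-16:05.
The longest is 09:30-10:10 at 40 minutes.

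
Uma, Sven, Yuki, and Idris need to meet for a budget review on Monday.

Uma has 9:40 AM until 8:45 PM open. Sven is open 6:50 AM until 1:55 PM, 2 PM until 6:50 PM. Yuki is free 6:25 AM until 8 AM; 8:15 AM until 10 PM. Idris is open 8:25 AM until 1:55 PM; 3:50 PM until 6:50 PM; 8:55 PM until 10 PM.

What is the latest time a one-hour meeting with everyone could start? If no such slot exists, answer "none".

Uma ∩ Sven: 09:40-13:55, 14:00-18:50.
Uma ∩ Sven ∩ Yuki: 09:40-13:55, 14:00-18:50.
Uma ∩ Sven ∩ Yuki ∩ Idris: 09:40-13:55, 15:50-18:50.
Those are the intersection windows.
The last common window of at least 60 minutes is 15:50-18:50; a 60-minute meeting can start as late as 17:50 and still end by 18:50.

17:50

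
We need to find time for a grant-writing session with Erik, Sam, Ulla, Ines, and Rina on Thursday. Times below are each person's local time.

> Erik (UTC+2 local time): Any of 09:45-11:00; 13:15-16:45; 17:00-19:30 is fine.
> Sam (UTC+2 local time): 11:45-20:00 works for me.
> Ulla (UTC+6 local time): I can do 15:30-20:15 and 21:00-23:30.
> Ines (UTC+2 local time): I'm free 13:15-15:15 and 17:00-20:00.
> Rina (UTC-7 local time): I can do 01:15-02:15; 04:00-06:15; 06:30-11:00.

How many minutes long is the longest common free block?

150

Erik in UTC: 07:45-09:00, 11:15-14:45, 15:00-17:30 (subtract 2h to convert from UTC+2).
Sam in UTC: 09:45-18:00 (subtract 2h to convert from UTC+2).
Ulla in UTC: 09:30-14:15, 15:00-17:30 (subtract 6h to convert from UTC+6).
Ines in UTC: 11:15-13:15, 15:00-18:00 (subtract 2h to convert from UTC+2).
Rina in UTC: 08:15-09:15, 11:00-13:15, 13:30-18:00 (add 7h to convert from UTC-7).
Erik ∩ Sam: 11:15-14:45, 15:00-17:30.
Erik ∩ Sam ∩ Ulla: 11:15-14:15, 15:00-17:30.
Erik ∩ Sam ∩ Ulla ∩ Ines: 11:15-13:15, 15:00-17:30.
Erik ∩ Sam ∩ Ulla ∩ Ines ∩ Rina: 11:15-13:15, 15:00-17:30.
So the common availability across everyone is 11:15-13:15, 15:00-17:30.
The longest is 15:00-17:30 at 150 minutes.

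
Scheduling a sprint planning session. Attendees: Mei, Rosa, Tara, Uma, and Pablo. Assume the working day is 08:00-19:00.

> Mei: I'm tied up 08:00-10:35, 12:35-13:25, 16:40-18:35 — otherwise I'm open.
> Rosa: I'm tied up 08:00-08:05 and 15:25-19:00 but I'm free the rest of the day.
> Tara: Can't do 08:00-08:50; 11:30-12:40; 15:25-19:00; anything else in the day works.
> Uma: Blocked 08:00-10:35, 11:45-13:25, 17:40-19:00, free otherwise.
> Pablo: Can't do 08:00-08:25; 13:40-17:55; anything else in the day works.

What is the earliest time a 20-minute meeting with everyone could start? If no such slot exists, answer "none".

Mei free: 10:35-12:35, 13:25-16:40, 18:35-19:00 (invert busy blocks within the working day).
Rosa free: 08:05-15:25 (invert busy blocks within the working day).
Tara free: 08:50-11:30, 12:40-15:25 (invert busy blocks within the working day).
Uma free: 10:35-11:45, 13:25-17:40 (invert busy blocks within the working day).
Pablo free: 08:25-13:40, 17:55-19:00 (invert busy blocks within the working day).
Mei ∩ Rosa: 10:35-12:35, 13:25-15:25.
Mei ∩ Rosa ∩ Tara: 10:35-11:30, 13:25-15:25.
Mei ∩ Rosa ∩ Tara ∩ Uma: 10:35-11:30, 13:25-15:25.
Mei ∩ Rosa ∩ Tara ∩ Uma ∩ Pablo: 10:35-11:30, 13:25-13:40.
The first common window of at least 20 minutes is 10:35-11:30, so the earliest start is 10:35.

10:35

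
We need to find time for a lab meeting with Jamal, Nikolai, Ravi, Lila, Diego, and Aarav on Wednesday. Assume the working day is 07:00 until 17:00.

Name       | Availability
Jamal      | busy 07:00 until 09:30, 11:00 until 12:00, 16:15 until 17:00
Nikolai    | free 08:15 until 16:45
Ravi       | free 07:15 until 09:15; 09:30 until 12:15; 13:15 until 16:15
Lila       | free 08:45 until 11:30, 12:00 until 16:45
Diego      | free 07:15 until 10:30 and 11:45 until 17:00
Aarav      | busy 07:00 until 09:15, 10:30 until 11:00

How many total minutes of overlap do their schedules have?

Jamal free: 09:30-11:00, 12:00-16:15 (invert busy blocks within the working day).
Nikolai free: 08:15-16:45.
Ravi free: 07:15-09:15, 09:30-12:15, 13:15-16:15.
Lila free: 08:45-11:30, 12:00-16:45.
Diego free: 07:15-10:30, 11:45-17:00.
Aarav free: 09:15-10:30, 11:00-17:00 (invert busy blocks within the working day).
Jamal ∩ Nikolai: 09:30-11:00, 12:00-16:15.
Jamal ∩ Nikolai ∩ Ravi: 09:30-11:00, 12:00-12:15, 13:15-16:15.
Jamal ∩ Nikolai ∩ Ravi ∩ Lila: 09:30-11:00, 12:00-12:15, 13:15-16:15.
Jamal ∩ Nikolai ∩ Ravi ∩ Lila ∩ Diego: 09:30-10:30, 12:00-12:15, 13:15-16:15.
Jamal ∩ Nikolai ∩ Ravi ∩ Lila ∩ Diego ∩ Aarav: 09:30-10:30, 12:00-12:15, 13:15-16:15.
Summing the common windows: 60 + 15 + 180 = 255 minutes.

255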